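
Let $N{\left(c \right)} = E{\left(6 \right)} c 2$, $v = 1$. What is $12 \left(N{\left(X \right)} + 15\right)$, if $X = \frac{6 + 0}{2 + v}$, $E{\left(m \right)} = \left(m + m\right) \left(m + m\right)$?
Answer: $7092$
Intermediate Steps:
$E{\left(m \right)} = 4 m^{2}$ ($E{\left(m \right)} = 2 m 2 m = 4 m^{2}$)
$X = 2$ ($X = \frac{6 + 0}{2 + 1} = \frac{6}{3} = 6 \cdot \frac{1}{3} = 2$)
$N{\left(c \right)} = 288 c$ ($N{\left(c \right)} = 4 \cdot 6^{2} c 2 = 4 \cdot 36 \cdot 2 c = 144 \cdot 2 c = 288 c$)
$12 \left(N{\left(X \right)} + 15\right) = 12 \left(288 \cdot 2 + 15\right) = 12 \left(576 + 15\right) = 12 \cdot 591 = 7092$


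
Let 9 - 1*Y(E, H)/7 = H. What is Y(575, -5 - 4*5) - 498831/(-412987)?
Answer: 98789737/412987 ≈ 239.21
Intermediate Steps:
Y(E, H) = 63 - 7*H
Y(575, -5 - 4*5) - 498831/(-412987) = (63 - 7*(-5 - 4*5)) - 498831/(-412987) = (63 - 7*(-5 - 20)) - 498831*(-1)/412987 = (63 - 7*(-25)) - 1*(-498831/412987) = (63 + 175) + 498831/412987 = 238 + 498831/412987 = 98789737/412987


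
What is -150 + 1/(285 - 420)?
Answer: -20251/135 ≈ -150.01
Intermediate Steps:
-150 + 1/(285 - 420) = -150 + 1/(-135) = -150 - 1/135 = -20251/135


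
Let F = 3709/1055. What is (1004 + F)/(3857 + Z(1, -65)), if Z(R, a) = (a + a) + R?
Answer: 1062929/3933040 ≈ 0.27026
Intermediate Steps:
Z(R, a) = R + 2*a (Z(R, a) = 2*a + R = R + 2*a)
F = 3709/1055 (F = 3709*(1/1055) = 3709/1055 ≈ 3.5156)
(1004 + F)/(3857 + Z(1, -65)) = (1004 + 3709/1055)/(3857 + (1 + 2*(-65))) = 1062929/(1055*(3857 + (1 - 130))) = 1062929/(1055*(3857 - 129)) = (1062929/1055)/3728 = (1062929/1055)*(1/3728) = 1062929/3933040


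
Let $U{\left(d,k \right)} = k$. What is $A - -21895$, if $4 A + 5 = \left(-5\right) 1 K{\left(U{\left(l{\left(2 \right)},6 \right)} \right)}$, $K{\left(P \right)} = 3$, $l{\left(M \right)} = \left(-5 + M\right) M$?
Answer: $21890$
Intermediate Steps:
$l{\left(M \right)} = M \left(-5 + M\right)$
$A = -5$ ($A = - \frac{5}{4} + \frac{\left(-5\right) 1 \cdot 3}{4} = - \frac{5}{4} + \frac{\left(-5\right) 3}{4} = - \frac{5}{4} + \frac{1}{4} \left(-15\right) = - \frac{5}{4} - \frac{15}{4} = -5$)
$A - -21895 = -5 - -21895 = -5 + 21895 = 21890$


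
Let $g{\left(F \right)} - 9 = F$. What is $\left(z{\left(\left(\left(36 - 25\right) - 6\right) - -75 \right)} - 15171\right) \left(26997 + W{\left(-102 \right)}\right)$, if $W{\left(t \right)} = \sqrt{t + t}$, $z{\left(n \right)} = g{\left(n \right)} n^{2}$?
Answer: $14967919713 + 1108858 i \sqrt{51} \approx 1.4968 \cdot 10^{10} + 7.9188 \cdot 10^{6} i$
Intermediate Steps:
$g{\left(F \right)} = 9 + F$
$z{\left(n \right)} = n^{2} \left(9 + n\right)$ ($z{\left(n \right)} = \left(9 + n\right) n^{2} = n^{2} \left(9 + n\right)$)
$W{\left(t \right)} = \sqrt{2} \sqrt{t}$ ($W{\left(t \right)} = \sqrt{2 t} = \sqrt{2} \sqrt{t}$)
$\left(z{\left(\left(\left(36 - 25\right) - 6\right) - -75 \right)} - 15171\right) \left(26997 + W{\left(-102 \right)}\right) = \left(\left(\left(\left(36 - 25\right) - 6\right) - -75\right)^{2} \left(9 + \left(\left(\left(36 - 25\right) - 6\right) - -75\right)\right) - 15171\right) \left(26997 + \sqrt{2} \sqrt{-102}\right) = \left(\left(\left(11 - 6\right) + 75\right)^{2} \left(9 + \left(\left(11 - 6\right) + 75\right)\right) - 15171\right) \left(26997 + \sqrt{2} i \sqrt{102}\right) = \left(\left(5 + 75\right)^{2} \left(9 + \left(5 + 75\right)\right) - 15171\right) \left(26997 + 2 i \sqrt{51}\right) = \left(80^{2} \left(9 + 80\right) - 15171\right) \left(26997 + 2 i \sqrt{51}\right) = \left(6400 \cdot 89 - 15171\right) \left(26997 + 2 i \sqrt{51}\right) = \left(569600 - 15171\right) \left(26997 + 2 i \sqrt{51}\right) = 554429 \left(26997 + 2 i \sqrt{51}\right) = 14967919713 + 1108858 i \sqrt{51}$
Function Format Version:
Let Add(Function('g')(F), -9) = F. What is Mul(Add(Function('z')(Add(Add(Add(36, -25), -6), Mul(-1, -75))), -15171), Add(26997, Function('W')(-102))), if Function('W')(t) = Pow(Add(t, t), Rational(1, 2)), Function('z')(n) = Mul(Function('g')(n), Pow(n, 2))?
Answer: Add(14967919713, Mul(1108858, I, Pow(51, Rational(1, 2)))) ≈ Add(1.4968e+10, Mul(7.9188e+6, I))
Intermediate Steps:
Function('g')(F) = Add(9, F)
Function('z')(n) = Mul(Pow(n, 2), Add(9, n)) (Function('z')(n) = Mul(Add(9, n), Pow(n, 2)) = Mul(Pow(n, 2), Add(9, n)))
Function('W')(t) = Mul(Pow(2, Rational(1, 2)), Pow(t, Rational(1, 2))) (Function('W')(t) = Pow(Mul(2, t), Rational(1, 2)) = Mul(Pow(2, Rational(1, 2)), Pow(t, Rational(1, 2))))
Mul(Add(Function('z')(Add(Add(Add(36, -25), -6), Mul(-1, -75))), -15171), Add(26997, Function('W')(-102))) = Mul(Add(Mul(Pow(Add(Add(Add(36, -25), -6), Mul(-1, -75)), 2), Add(9, Add(Add(Add(36, -25), -6), Mul(-1, -75)))), -15171), Add(26997, Mul(Pow(2, Rational(1, 2)), Pow(-102, Rational(1, 2))))) = Mul(Add(Mul(Pow(Add(Add(11, -6), 75), 2), Add(9, Add(Add(11, -6), 75))), -15171), Add(26997, Mul(Pow(2, Rational(1, 2)), Mul(I, Pow(102, Rational(1, 2)))))) = Mul(Add(Mul(Pow(Add(5, 75), 2), Add(9, Add(5, 75))), -15171), Add(26997, Mul(2, I, Pow(51, Rational(1, 2))))) = Mul(Add(Mul(Pow(80, 2), Add(9, 80)), -15171), Add(26997, Mul(2, I, Pow(51, Rational(1, 2))))) = Mul(Add(Mul(6400, 89), -15171), Add(26997, Mul(2, I, Pow(51, Rational(1, 2))))) = Mul(Add(569600, -15171), Add(26997, Mul(2, I, Pow(51, Rational(1, 2))))) = Mul(554429, Add(26997, Mul(2, I, Pow(51, Rational(1, 2))))) = Add(14967919713, Mul(1108858, I, Pow(51, Rational(1, 2))))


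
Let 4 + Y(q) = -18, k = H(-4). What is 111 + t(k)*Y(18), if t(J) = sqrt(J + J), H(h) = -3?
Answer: 111 - 22*I*sqrt(6) ≈ 111.0 - 53.889*I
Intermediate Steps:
k = -3
Y(q) = -22 (Y(q) = -4 - 18 = -22)
t(J) = sqrt(2)*sqrt(J) (t(J) = sqrt(2*J) = sqrt(2)*sqrt(J))
111 + t(k)*Y(18) = 111 + (sqrt(2)*sqrt(-3))*(-22) = 111 + (sqrt(2)*(I*sqrt(3)))*(-22) = 111 + (I*sqrt(6))*(-22) = 111 - 22*I*sqrt(6)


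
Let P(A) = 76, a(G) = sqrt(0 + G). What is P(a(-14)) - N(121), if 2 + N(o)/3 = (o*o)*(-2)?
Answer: 87928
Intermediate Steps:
a(G) = sqrt(G)
N(o) = -6 - 6*o**2 (N(o) = -6 + 3*((o*o)*(-2)) = -6 + 3*(o**2*(-2)) = -6 + 3*(-2*o**2) = -6 - 6*o**2)
P(a(-14)) - N(121) = 76 - (-6 - 6*121**2) = 76 - (-6 - 6*14641) = 76 - (-6 - 87846) = 76 - 1*(-87852) = 76 + 87852 = 87928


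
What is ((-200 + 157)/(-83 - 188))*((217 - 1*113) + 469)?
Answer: 24639/271 ≈ 90.919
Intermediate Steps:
((-200 + 157)/(-83 - 188))*((217 - 1*113) + 469) = (-43/(-271))*((217 - 113) + 469) = (-43*(-1/271))*(104 + 469) = (43/271)*573 = 24639/271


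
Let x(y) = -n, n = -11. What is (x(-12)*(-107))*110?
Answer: -129470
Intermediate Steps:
x(y) = 11 (x(y) = -1*(-11) = 11)
(x(-12)*(-107))*110 = (11*(-107))*110 = -1177*110 = -129470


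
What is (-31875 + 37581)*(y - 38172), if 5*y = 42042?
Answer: -849155508/5 ≈ -1.6983e+8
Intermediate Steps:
y = 42042/5 (y = (⅕)*42042 = 42042/5 ≈ 8408.4)
(-31875 + 37581)*(y - 38172) = (-31875 + 37581)*(42042/5 - 38172) = 5706*(-148818/5) = -849155508/5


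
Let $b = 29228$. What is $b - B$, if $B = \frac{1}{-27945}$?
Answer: $\frac{816776461}{27945} \approx 29228.0$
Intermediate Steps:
$B = - \frac{1}{27945} \approx -3.5785 \cdot 10^{-5}$
$b - B = 29228 - - \frac{1}{27945} = 29228 + \frac{1}{27945} = \frac{816776461}{27945}$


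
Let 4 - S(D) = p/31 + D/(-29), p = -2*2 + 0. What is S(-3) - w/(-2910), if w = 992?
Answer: 5711549/1308045 ≈ 4.3665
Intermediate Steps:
p = -4 (p = -4 + 0 = -4)
S(D) = 128/31 + D/29 (S(D) = 4 - (-4/31 + D/(-29)) = 4 - (-4*1/31 + D*(-1/29)) = 4 - (-4/31 - D/29) = 4 + (4/31 + D/29) = 128/31 + D/29)
S(-3) - w/(-2910) = (128/31 + (1/29)*(-3)) - 992/(-2910) = (128/31 - 3/29) - 992*(-1)/2910 = 3619/899 - 1*(-496/1455) = 3619/899 + 496/1455 = 5711549/1308045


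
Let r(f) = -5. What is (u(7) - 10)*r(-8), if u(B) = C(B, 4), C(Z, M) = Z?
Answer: 15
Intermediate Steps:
u(B) = B
(u(7) - 10)*r(-8) = (7 - 10)*(-5) = -3*(-5) = 15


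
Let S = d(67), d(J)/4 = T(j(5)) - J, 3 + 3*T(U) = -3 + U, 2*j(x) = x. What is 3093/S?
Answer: -9279/818 ≈ -11.344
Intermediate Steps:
j(x) = x/2
T(U) = -2 + U/3 (T(U) = -1 + (-3 + U)/3 = -1 + (-1 + U/3) = -2 + U/3)
d(J) = -14/3 - 4*J (d(J) = 4*((-2 + ((1/2)*5)/3) - J) = 4*((-2 + (1/3)*(5/2)) - J) = 4*((-2 + 5/6) - J) = 4*(-7/6 - J) = -14/3 - 4*J)
S = -818/3 (S = -14/3 - 4*67 = -14/3 - 268 = -818/3 ≈ -272.67)
3093/S = 3093/(-818/3) = 3093*(-3/818) = -9279/818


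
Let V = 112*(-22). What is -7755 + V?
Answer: -10219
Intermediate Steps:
V = -2464
-7755 + V = -7755 - 2464 = -10219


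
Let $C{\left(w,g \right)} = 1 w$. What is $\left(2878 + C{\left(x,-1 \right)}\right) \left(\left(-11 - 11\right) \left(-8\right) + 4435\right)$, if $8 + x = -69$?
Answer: $12915411$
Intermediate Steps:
$x = -77$ ($x = -8 - 69 = -77$)
$C{\left(w,g \right)} = w$
$\left(2878 + C{\left(x,-1 \right)}\right) \left(\left(-11 - 11\right) \left(-8\right) + 4435\right) = \left(2878 - 77\right) \left(\left(-11 - 11\right) \left(-8\right) + 4435\right) = 2801 \left(\left(-22\right) \left(-8\right) + 4435\right) = 2801 \left(176 + 4435\right) = 2801 \cdot 4611 = 12915411$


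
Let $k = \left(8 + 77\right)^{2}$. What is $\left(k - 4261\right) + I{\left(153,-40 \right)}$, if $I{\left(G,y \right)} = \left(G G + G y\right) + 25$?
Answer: $20278$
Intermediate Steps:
$I{\left(G,y \right)} = 25 + G^{2} + G y$ ($I{\left(G,y \right)} = \left(G^{2} + G y\right) + 25 = 25 + G^{2} + G y$)
$k = 7225$ ($k = 85^{2} = 7225$)
$\left(k - 4261\right) + I{\left(153,-40 \right)} = \left(7225 - 4261\right) + \left(25 + 153^{2} + 153 \left(-40\right)\right) = 2964 + \left(25 + 23409 - 6120\right) = 2964 + 17314 = 20278$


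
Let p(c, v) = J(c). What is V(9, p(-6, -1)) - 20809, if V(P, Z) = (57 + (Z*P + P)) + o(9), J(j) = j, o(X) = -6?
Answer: -20803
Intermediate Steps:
p(c, v) = c
V(P, Z) = 51 + P + P*Z (V(P, Z) = (57 + (Z*P + P)) - 6 = (57 + (P*Z + P)) - 6 = (57 + (P + P*Z)) - 6 = (57 + P + P*Z) - 6 = 51 + P + P*Z)
V(9, p(-6, -1)) - 20809 = (51 + 9 + 9*(-6)) - 20809 = (51 + 9 - 54) - 20809 = 6 - 20809 = -20803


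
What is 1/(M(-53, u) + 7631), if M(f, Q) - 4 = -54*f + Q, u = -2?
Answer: 1/10495 ≈ 9.5283e-5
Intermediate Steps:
M(f, Q) = 4 + Q - 54*f (M(f, Q) = 4 + (-54*f + Q) = 4 + (Q - 54*f) = 4 + Q - 54*f)
1/(M(-53, u) + 7631) = 1/((4 - 2 - 54*(-53)) + 7631) = 1/((4 - 2 + 2862) + 7631) = 1/(2864 + 7631) = 1/10495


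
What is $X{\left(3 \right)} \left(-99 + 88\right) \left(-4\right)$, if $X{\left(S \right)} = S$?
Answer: $132$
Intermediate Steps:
$X{\left(3 \right)} \left(-99 + 88\right) \left(-4\right) = 3 \left(-99 + 88\right) \left(-4\right) = 3 \left(\left(-11\right) \left(-4\right)\right) = 3 \cdot 44 = 132$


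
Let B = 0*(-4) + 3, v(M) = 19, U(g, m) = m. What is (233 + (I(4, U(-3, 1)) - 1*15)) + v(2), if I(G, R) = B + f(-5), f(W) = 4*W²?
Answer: 340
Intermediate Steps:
B = 3 (B = 0 + 3 = 3)
I(G, R) = 103 (I(G, R) = 3 + 4*(-5)² = 3 + 4*25 = 3 + 100 = 103)
(233 + (I(4, U(-3, 1)) - 1*15)) + v(2) = (233 + (103 - 1*15)) + 19 = (233 + (103 - 15)) + 19 = (233 + 88) + 19 = 321 + 19 = 340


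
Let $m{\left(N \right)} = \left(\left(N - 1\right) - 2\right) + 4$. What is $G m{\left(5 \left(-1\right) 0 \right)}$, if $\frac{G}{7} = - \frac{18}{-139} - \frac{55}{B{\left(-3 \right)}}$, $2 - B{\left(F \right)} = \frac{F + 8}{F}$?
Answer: $- \frac{14469}{139} \approx -104.09$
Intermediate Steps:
$B{\left(F \right)} = 2 - \frac{8 + F}{F}$ ($B{\left(F \right)} = 2 - \frac{F + 8}{F} = 2 - \frac{8 + F}{F}$)
$G = - \frac{14469}{139}$ ($G = 7 \left(- \frac{18}{-139} - \frac{55}{\frac{1}{-3} \left(-8 - 3\right)}\right) = 7 \left(\left(-18\right) \left(- \frac{1}{139}\right) - \frac{55}{\left(- \frac{1}{3}\right) \left(-11\right)}\right) = 7 \left(\frac{18}{139} - \frac{55}{\frac{11}{3}}\right) = 7 \left(\frac{18}{139} - 15\right) = 7 \left(- \frac{2067}{139}\right) = - \frac{14469}{139} \approx -104.09$)
$m{\left(N \right)} = 1 + N$ ($m{\left(N \right)} = \left(\left(-1 + N\right) - 2\right) + 4 = \left(-3 + N\right) + 4 = 1 + N$)
$G m{\left(5 \left(-1\right) 0 \right)} = - \frac{14469 \left(1 + 5 \left(-1\right) 0\right)}{139} = - \frac{14469 \left(1 - 0\right)}{139} = - \frac{14469 \left(1 + 0\right)}{139} = \left(- \frac{14469}{139}\right) 1 = - \frac{14469}{139}$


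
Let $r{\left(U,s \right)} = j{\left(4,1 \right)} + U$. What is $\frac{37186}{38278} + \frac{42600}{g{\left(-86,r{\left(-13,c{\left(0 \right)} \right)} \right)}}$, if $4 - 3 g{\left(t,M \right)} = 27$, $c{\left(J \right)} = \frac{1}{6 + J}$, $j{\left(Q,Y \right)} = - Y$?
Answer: $- \frac{2445536561}{440197} \approx -5555.5$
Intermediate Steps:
$r{\left(U,s \right)} = -1 + U$ ($r{\left(U,s \right)} = \left(-1\right) 1 + U = -1 + U$)
$g{\left(t,M \right)} = - \frac{23}{3}$ ($g{\left(t,M \right)} = \frac{4}{3} - 9 = - \frac{23}{3}$)
$\frac{37186}{38278} + \frac{42600}{g{\left(-86,r{\left(-13,c{\left(0 \right)} \right)} \right)}} = \frac{37186}{38278} + \frac{42600}{- \frac{23}{3}} = 37186 \cdot \frac{1}{38278} + 42600 \left(- \frac{3}{23}\right) = \frac{18593}{19139} - \frac{127800}{23} = - \frac{2445536561}{440197}$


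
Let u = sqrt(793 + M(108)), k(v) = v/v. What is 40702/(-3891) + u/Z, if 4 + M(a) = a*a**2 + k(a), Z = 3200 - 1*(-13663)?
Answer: -40702/3891 + sqrt(1260502)/16863 ≈ -10.394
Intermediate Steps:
Z = 16863 (Z = 3200 + 13663 = 16863)
k(v) = 1
M(a) = -3 + a**3 (M(a) = -4 + (a*a**2 + 1) = -4 + (a**3 + 1) = -4 + (1 + a**3) = -3 + a**3)
u = sqrt(1260502) (u = sqrt(793 + (-3 + 108**3)) = sqrt(793 + (-3 + 1259712)) = sqrt(793 + 1259709) = sqrt(1260502) ≈ 1122.7)
40702/(-3891) + u/Z = 40702/(-3891) + sqrt(1260502)/16863 = 40702*(-1/3891) + sqrt(1260502)*(1/16863) = -40702/3891 + sqrt(1260502)/16863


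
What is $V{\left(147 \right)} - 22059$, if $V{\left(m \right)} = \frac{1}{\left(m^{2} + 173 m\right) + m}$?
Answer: $- \frac{1040898032}{47187} \approx -22059.0$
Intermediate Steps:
$V{\left(m \right)} = \frac{1}{m^{2} + 174 m}$
$V{\left(147 \right)} - 22059 = \frac{1}{147 \left(174 + 147\right)} - 22059 = \frac{1}{147 \cdot 321} - 22059 = \frac{1}{147} \cdot \frac{1}{321} - 22059 = \frac{1}{47187} - 22059 = - \frac{1040898032}{47187}$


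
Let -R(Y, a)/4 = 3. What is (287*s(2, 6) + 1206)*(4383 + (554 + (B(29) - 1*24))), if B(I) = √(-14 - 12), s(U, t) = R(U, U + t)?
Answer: -10995294 - 2238*I*√26 ≈ -1.0995e+7 - 11412.0*I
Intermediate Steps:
R(Y, a) = -12 (R(Y, a) = -4*3 = -12)
s(U, t) = -12
B(I) = I*√26 (B(I) = √(-26) = I*√26)
(287*s(2, 6) + 1206)*(4383 + (554 + (B(29) - 1*24))) = (287*(-12) + 1206)*(4383 + (554 + (I*√26 - 1*24))) = (-3444 + 1206)*(4383 + (554 + (I*√26 - 24))) = -2238*(4383 + (554 + (-24 + I*√26))) = -2238*(4383 + (530 + I*√26)) = -2238*(4913 + I*√26) = -10995294 - 2238*I*√26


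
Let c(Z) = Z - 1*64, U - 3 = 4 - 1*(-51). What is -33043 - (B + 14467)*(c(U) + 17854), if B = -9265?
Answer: -92878339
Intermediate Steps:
U = 58 (U = 3 + (4 - 1*(-51)) = 3 + (4 + 51) = 3 + 55 = 58)
c(Z) = -64 + Z (c(Z) = Z - 64 = -64 + Z)
-33043 - (B + 14467)*(c(U) + 17854) = -33043 - (-9265 + 14467)*((-64 + 58) + 17854) = -33043 - 5202*(-6 + 17854) = -33043 - 5202*17848 = -33043 - 1*92845296 = -33043 - 92845296 = -92878339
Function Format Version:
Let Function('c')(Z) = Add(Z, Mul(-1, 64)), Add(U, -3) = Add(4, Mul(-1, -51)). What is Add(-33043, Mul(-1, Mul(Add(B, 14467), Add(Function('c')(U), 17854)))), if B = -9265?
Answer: -92878339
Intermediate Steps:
U = 58 (U = Add(3, Add(4, Mul(-1, -51))) = Add(3, Add(4, 51)) = Add(3, 55) = 58)
Function('c')(Z) = Add(-64, Z) (Function('c')(Z) = Add(Z, -64) = Add(-64, Z))
Add(-33043, Mul(-1, Mul(Add(B, 14467), Add(Function('c')(U), 17854)))) = Add(-33043, Mul(-1, Mul(Add(-9265, 14467), Add(Add(-64, 58), 17854)))) = Add(-33043, Mul(-1, Mul(5202, Add(-6, 17854)))) = Add(-33043, Mul(-1, Mul(5202, 17848))) = Add(-33043, Mul(-1, 92845296)) = Add(-33043, -92845296) = -92878339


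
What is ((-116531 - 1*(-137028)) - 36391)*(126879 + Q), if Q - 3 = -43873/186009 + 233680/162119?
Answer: -20271410587417589790/10051864357 ≈ -2.0167e+9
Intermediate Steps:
Q = 126820715446/30155593071 (Q = 3 + (-43873/186009 + 233680/162119) = 3 + 36353936233/30155593071 = 126820715446/30155593071 ≈ 4.2055)
((-116531 - 1*(-137028)) - 36391)*(126879 + Q) = ((-116531 - 1*(-137028)) - 36391)*(126879 + 126820715446/30155593071) = ((-116531 + 137028) - 36391)*(3826238313970855/30155593071) = (20497 - 36391)*(3826238313970855/30155593071) = -15894*3826238313970855/30155593071 = -20271410587417589790/10051864357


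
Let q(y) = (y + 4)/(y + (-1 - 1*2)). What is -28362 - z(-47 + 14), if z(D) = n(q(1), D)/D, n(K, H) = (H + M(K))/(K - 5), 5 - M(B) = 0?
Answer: -14039134/495 ≈ -28362.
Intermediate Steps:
M(B) = 5 (M(B) = 5 - 1*0 = 5 + 0 = 5)
q(y) = (4 + y)/(-3 + y) (q(y) = (4 + y)/(y + (-1 - 2)) = (4 + y)/(y - 3) = (4 + y)/(-3 + y))
n(K, H) = (5 + H)/(-5 + K) (n(K, H) = (H + 5)/(K - 5) = (5 + H)/(-5 + K))
z(D) = (-2/3 - 2*D/15)/D (z(D) = ((5 + D)/(-5 + (4 + 1)/(-3 + 1)))/D = ((5 + D)/(-5 + 5/(-2)))/D = ((5 + D)/(-5 - 1/2*5))/D = ((5 + D)/(-5 - 5/2))/D = ((5 + D)/(-15/2))/D = (-2*(5 + D)/15)/D = (-2/3 - 2*D/15)/D)
-28362 - z(-47 + 14) = -28362 - 2*(-5 - (-47 + 14))/(15*(-47 + 14)) = -28362 - 2*(-5 - 1*(-33))/(15*(-33)) = -28362 - 2*(-1)*(-5 + 33)/(15*33) = -28362 - 2*(-1)*28/(15*33) = -28362 - 1*(-56/495) = -28362 + 56/495 = -14039134/495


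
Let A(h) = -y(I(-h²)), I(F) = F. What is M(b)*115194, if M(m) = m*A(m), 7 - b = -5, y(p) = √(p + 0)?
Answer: -16587936*I ≈ -1.6588e+7*I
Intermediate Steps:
y(p) = √p
A(h) = -√(-h²)
b = 12 (b = 7 - 1*(-5) = 7 + 5 = 12)
M(m) = -m*√(-m²) (M(m) = m*(-√(-m²)) = -m*√(-m²))
M(b)*115194 = -1*12*√(-1*12²)*115194 = -1*12*√(-1*144)*115194 = -1*12*√(-144)*115194 = -1*12*12*I*115194 = -144*I*115194 = -16587936*I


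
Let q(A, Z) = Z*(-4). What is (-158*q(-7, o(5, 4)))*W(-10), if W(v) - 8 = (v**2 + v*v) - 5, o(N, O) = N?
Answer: 641480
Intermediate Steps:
q(A, Z) = -4*Z
W(v) = 3 + 2*v**2 (W(v) = 8 + ((v**2 + v*v) - 5) = 8 + ((v**2 + v**2) - 5) = 8 + (2*v**2 - 5) = 8 + (-5 + 2*v**2) = 3 + 2*v**2)
(-158*q(-7, o(5, 4)))*W(-10) = (-(-632)*5)*(3 + 2*(-10)**2) = (-158*(-20))*(3 + 2*100) = 3160*(3 + 200) = 3160*203 = 641480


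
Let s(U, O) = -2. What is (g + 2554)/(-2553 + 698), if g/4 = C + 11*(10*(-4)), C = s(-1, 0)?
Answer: -786/1855 ≈ -0.42372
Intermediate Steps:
C = -2
g = -1768 (g = 4*(-2 + 11*(10*(-4))) = 4*(-2 + 11*(-40)) = 4*(-2 - 440) = 4*(-442) = -1768)
(g + 2554)/(-2553 + 698) = (-1768 + 2554)/(-2553 + 698) = 786/(-1855) = 786*(-1/1855) = -786/1855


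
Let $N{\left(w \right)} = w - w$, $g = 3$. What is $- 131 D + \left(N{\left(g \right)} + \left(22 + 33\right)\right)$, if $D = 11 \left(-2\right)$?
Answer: $2937$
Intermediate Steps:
$N{\left(w \right)} = 0$
$D = -22$
$- 131 D + \left(N{\left(g \right)} + \left(22 + 33\right)\right) = \left(-131\right) \left(-22\right) + \left(0 + \left(22 + 33\right)\right) = 2882 + \left(0 + 55\right) = 2882 + 55 = 2937$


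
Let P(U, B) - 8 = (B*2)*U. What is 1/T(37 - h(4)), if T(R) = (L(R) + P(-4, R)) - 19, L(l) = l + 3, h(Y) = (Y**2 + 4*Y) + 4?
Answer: -1/15 ≈ -0.066667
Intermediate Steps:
h(Y) = 4 + Y**2 + 4*Y
P(U, B) = 8 + 2*B*U (P(U, B) = 8 + (B*2)*U = 8 + (2*B)*U = 8 + 2*B*U)
L(l) = 3 + l
T(R) = -8 - 7*R (T(R) = ((3 + R) + (8 + 2*R*(-4))) - 19 = ((3 + R) + (8 - 8*R)) - 19 = (11 - 7*R) - 19 = -8 - 7*R)
1/T(37 - h(4)) = 1/(-8 - 7*(37 - (4 + 4**2 + 4*4))) = 1/(-8 - 7*(37 - (4 + 16 + 16))) = 1/(-8 - 7*(37 - 1*36)) = 1/(-8 - 7*(37 - 36)) = 1/(-8 - 7*1) = 1/(-8 - 7) = 1/(-15) = -1/15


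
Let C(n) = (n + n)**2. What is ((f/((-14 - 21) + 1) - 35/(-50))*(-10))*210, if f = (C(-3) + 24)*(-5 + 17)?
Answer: 731010/17 ≈ 43001.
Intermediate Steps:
C(n) = 4*n**2 (C(n) = (2*n)**2 = 4*n**2)
f = 720 (f = (4*(-3)**2 + 24)*(-5 + 17) = (4*9 + 24)*12 = (36 + 24)*12 = 60*12 = 720)
((f/((-14 - 21) + 1) - 35/(-50))*(-10))*210 = ((720/((-14 - 21) + 1) - 35/(-50))*(-10))*210 = ((720/(-35 + 1) - 35*(-1/50))*(-10))*210 = ((720/(-34) + 7/10)*(-10))*210 = ((720*(-1/34) + 7/10)*(-10))*210 = ((-360/17 + 7/10)*(-10))*210 = -3481/170*(-10)*210 = (3481/17)*210 = 731010/17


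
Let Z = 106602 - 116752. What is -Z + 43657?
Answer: 53807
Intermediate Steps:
Z = -10150
-Z + 43657 = -1*(-10150) + 43657 = 10150 + 43657 = 53807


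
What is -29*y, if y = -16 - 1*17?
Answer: 957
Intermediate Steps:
y = -33 (y = -16 - 17 = -33)
-29*y = -29*(-33) = 957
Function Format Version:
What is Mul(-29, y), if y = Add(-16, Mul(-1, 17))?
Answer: 957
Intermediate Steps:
y = -33 (y = Add(-16, -17) = -33)
Mul(-29, y) = Mul(-29, -33) = 957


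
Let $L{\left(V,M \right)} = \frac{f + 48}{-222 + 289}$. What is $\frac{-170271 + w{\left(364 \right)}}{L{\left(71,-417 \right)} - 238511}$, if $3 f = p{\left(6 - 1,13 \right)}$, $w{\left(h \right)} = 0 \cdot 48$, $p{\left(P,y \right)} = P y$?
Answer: $\frac{34224471}{47940502} \approx 0.71389$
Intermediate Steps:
$w{\left(h \right)} = 0$
$f = \frac{65}{3}$ ($f = \frac{\left(6 - 1\right) 13}{3} = \frac{5 \cdot 13}{3} = \frac{1}{3} \cdot 65 = \frac{65}{3} \approx 21.667$)
$L{\left(V,M \right)} = \frac{209}{201}$ ($L{\left(V,M \right)} = \frac{\frac{65}{3} + 48}{-222 + 289} = \frac{209}{3 \cdot 67} = \frac{209}{3} \cdot \frac{1}{67} = \frac{209}{201}$)
$\frac{-170271 + w{\left(364 \right)}}{L{\left(71,-417 \right)} - 238511} = \frac{-170271 + 0}{\frac{209}{201} - 238511} = - \frac{170271}{- \frac{47940502}{201}} = \left(-170271\right) \left(- \frac{201}{47940502}\right) = \frac{34224471}{47940502}$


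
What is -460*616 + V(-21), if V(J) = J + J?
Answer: -283402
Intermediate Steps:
V(J) = 2*J
-460*616 + V(-21) = -460*616 + 2*(-21) = -283360 - 42 = -283402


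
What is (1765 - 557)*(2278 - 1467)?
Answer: 979688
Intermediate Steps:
(1765 - 557)*(2278 - 1467) = 1208*811 = 979688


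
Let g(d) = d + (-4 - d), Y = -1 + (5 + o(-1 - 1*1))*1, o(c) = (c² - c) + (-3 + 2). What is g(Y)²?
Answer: 16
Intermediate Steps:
o(c) = -1 + c² - c (o(c) = (c² - c) - 1 = -1 + c² - c)
Y = 9 (Y = -1 + (5 + (-1 + (-1 - 1*1)² - (-1 - 1*1)))*1 = -1 + (5 + (-1 + (-1 - 1)² - (-1 - 1)))*1 = -1 + (5 + (-1 + (-2)² - 1*(-2)))*1 = -1 + (5 + (-1 + 4 + 2))*1 = -1 + (5 + 5)*1 = -1 + 10*1 = -1 + 10 = 9)
g(d) = -4
g(Y)² = (-4)² = 16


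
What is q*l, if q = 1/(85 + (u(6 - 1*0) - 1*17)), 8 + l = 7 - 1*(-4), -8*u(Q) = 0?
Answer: 3/68 ≈ 0.044118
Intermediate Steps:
u(Q) = 0 (u(Q) = -1/8*0 = 0)
l = 3 (l = -8 + (7 - 1*(-4)) = -8 + (7 + 4) = -8 + 11 = 3)
q = 1/68 (q = 1/(85 + (0 - 1*17)) = 1/(85 + (0 - 17)) = 1/(85 - 17) = 1/68 ≈ 0.014706)
q*l = (1/68)*3 = 3/68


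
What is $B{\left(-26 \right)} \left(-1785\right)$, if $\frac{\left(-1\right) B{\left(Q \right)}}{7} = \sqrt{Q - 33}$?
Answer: $12495 i \sqrt{59} \approx 95976.0 i$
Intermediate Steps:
$B{\left(Q \right)} = - 7 \sqrt{-33 + Q}$ ($B{\left(Q \right)} = - 7 \sqrt{Q - 33} = - 7 \sqrt{-33 + Q}$)
$B{\left(-26 \right)} \left(-1785\right) = - 7 \sqrt{-33 - 26} \left(-1785\right) = - 7 \sqrt{-59} \left(-1785\right) = - 7 i \sqrt{59} \left(-1785\right) = 12495 i \sqrt{59}$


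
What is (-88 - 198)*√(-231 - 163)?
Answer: -286*I*√394 ≈ -5676.9*I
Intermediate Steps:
(-88 - 198)*√(-231 - 163) = -286*I*√394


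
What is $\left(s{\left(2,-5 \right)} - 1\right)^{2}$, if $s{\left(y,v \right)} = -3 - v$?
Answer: $1$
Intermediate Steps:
$\left(s{\left(2,-5 \right)} - 1\right)^{2} = \left(\left(-3 - -5\right) - 1\right)^{2} = \left(\left(-3 + 5\right) - 1\right)^{2} = \left(2 - 1\right)^{2} = 1^{2} = 1$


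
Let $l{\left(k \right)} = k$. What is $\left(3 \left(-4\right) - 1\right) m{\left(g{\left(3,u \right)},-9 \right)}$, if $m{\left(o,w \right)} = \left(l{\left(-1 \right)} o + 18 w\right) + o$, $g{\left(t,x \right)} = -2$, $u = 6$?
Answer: $2106$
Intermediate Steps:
$m{\left(o,w \right)} = 18 w$ ($m{\left(o,w \right)} = \left(- o + 18 w\right) + o = 18 w$)
$\left(3 \left(-4\right) - 1\right) m{\left(g{\left(3,u \right)},-9 \right)} = \left(3 \left(-4\right) - 1\right) 18 \left(-9\right) = \left(-12 - 1\right) \left(-162\right) = \left(-13\right) \left(-162\right) = 2106$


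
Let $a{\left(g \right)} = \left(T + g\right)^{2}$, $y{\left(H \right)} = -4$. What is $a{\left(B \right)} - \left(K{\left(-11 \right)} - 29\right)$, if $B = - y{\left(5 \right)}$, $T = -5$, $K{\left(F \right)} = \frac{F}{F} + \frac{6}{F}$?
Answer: $\frac{325}{11} \approx 29.545$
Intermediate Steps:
$K{\left(F \right)} = 1 + \frac{6}{F}$
$B = 4$ ($B = \left(-1\right) \left(-4\right) = 4$)
$a{\left(g \right)} = \left(-5 + g\right)^{2}$
$a{\left(B \right)} - \left(K{\left(-11 \right)} - 29\right) = \left(-5 + 4\right)^{2} - \left(\frac{6 - 11}{-11} - 29\right) = \left(-1\right)^{2} - \left(\left(- \frac{1}{11}\right) \left(-5\right) - 29\right) = 1 - \left(\frac{5}{11} - 29\right) = 1 - - \frac{314}{11} = 1 + \frac{314}{11} = \frac{325}{11}$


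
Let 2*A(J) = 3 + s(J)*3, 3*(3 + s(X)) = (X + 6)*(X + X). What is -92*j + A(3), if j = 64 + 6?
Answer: -6416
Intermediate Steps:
j = 70
s(X) = -3 + 2*X*(6 + X)/3 (s(X) = -3 + ((X + 6)*(X + X))/3 = -3 + ((6 + X)*(2*X))/3 = -3 + (2*X*(6 + X))/3 = -3 + 2*X*(6 + X)/3)
A(J) = -3 + J² + 6*J (A(J) = (3 + (-3 + 4*J + 2*J²/3)*3)/2 = (3 + (-9 + 2*J² + 12*J))/2 = (-6 + 2*J² + 12*J)/2 = -3 + J² + 6*J)
-92*j + A(3) = -92*70 + (-3 + 3² + 6*3) = -6440 + (-3 + 9 + 18) = -6440 + 24 = -6416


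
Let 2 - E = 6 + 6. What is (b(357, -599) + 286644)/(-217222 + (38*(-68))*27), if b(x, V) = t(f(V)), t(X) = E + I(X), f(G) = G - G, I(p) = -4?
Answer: -28663/28699 ≈ -0.99875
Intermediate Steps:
E = -10 (E = 2 - (6 + 6) = 2 - 1*12 = 2 - 12 = -10)
f(G) = 0
t(X) = -14 (t(X) = -10 - 4 = -14)
b(x, V) = -14
(b(357, -599) + 286644)/(-217222 + (38*(-68))*27) = (-14 + 286644)/(-217222 + (38*(-68))*27) = 286630/(-217222 - 2584*27) = 286630/(-217222 - 69768) = 286630/(-286990) = 286630*(-1/286990) = -28663/28699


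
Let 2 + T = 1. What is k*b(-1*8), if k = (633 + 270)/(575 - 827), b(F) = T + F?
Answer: 129/4 ≈ 32.250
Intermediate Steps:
T = -1 (T = -2 + 1 = -1)
b(F) = -1 + F
k = -43/12 (k = 903/(-252) = 903*(-1/252) = -43/12 ≈ -3.5833)
k*b(-1*8) = -43*(-1 - 1*8)/12 = -43*(-1 - 8)/12 = -43/12*(-9) = 129/4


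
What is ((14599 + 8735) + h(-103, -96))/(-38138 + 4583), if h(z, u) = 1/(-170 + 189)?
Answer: -443347/637545 ≈ -0.69540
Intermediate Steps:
h(z, u) = 1/19
((14599 + 8735) + h(-103, -96))/(-38138 + 4583) = ((14599 + 8735) + 1/19)/(-38138 + 4583) = (23334 + 1/19)/(-33555) = (443347/19)*(-1/33555) = -443347/637545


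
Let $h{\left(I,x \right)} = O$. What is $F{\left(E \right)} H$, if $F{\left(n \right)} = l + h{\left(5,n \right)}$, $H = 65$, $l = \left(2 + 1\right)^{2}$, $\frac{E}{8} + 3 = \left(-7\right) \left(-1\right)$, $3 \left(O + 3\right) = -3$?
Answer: $325$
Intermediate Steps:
$O = -4$ ($O = -3 + \frac{1}{3} \left(-3\right) = -3 - 1 = -4$)
$h{\left(I,x \right)} = -4$
$E = 32$ ($E = -24 + 8 \left(\left(-7\right) \left(-1\right)\right) = -24 + 8 \cdot 7 = -24 + 56 = 32$)
$l = 9$ ($l = 3^{2} = 9$)
$F{\left(n \right)} = 5$ ($F{\left(n \right)} = 9 - 4 = 5$)
$F{\left(E \right)} H = 5 \cdot 65 = 325$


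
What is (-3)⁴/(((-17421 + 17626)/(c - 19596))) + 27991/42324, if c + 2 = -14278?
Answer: -116129455589/8676420 ≈ -13384.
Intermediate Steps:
c = -14280 (c = -2 - 14278 = -14280)
(-3)⁴/(((-17421 + 17626)/(c - 19596))) + 27991/42324 = (-3)⁴/(((-17421 + 17626)/(-14280 - 19596))) + 27991/42324 = 81/((205/(-33876))) + 27991*(1/42324) = 81/((205*(-1/33876))) + 27991/42324 = 81/(-205/33876) + 27991/42324 = 81*(-33876/205) + 27991/42324 = -2743956/205 + 27991/42324 = -116129455589/8676420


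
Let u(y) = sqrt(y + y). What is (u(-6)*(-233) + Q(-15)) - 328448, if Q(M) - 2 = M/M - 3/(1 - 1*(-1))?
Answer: -656893/2 - 466*I*sqrt(3) ≈ -3.2845e+5 - 807.14*I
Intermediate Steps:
u(y) = sqrt(2)*sqrt(y) (u(y) = sqrt(2*y) = sqrt(2)*sqrt(y))
Q(M) = 3/2 (Q(M) = 2 + (M/M - 3/(1 - 1*(-1))) = 2 + (1 - 3/(1 + 1)) = 2 + (1 - 3/2) = 2 - 1/2 = 3/2)
(u(-6)*(-233) + Q(-15)) - 328448 = ((sqrt(2)*sqrt(-6))*(-233) + 3/2) - 328448 = ((sqrt(2)*(I*sqrt(6)))*(-233) + 3/2) - 328448 = ((2*I*sqrt(3))*(-233) + 3/2) - 328448 = (-466*I*sqrt(3) + 3/2) - 328448 = (3/2 - 466*I*sqrt(3)) - 328448 = -656893/2 - 466*I*sqrt(3)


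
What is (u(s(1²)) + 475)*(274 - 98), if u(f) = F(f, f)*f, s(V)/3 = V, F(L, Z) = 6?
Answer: 86768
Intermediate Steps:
s(V) = 3*V
u(f) = 6*f
(u(s(1²)) + 475)*(274 - 98) = (6*(3*1²) + 475)*(274 - 98) = (6*(3*1) + 475)*176 = (6*3 + 475)*176 = (18 + 475)*176 = 493*176 = 86768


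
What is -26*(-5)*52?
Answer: 6760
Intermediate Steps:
-26*(-5)*52 = 130*52 = 6760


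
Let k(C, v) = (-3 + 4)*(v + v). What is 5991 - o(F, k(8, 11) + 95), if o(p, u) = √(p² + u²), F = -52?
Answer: 5991 - 13*√97 ≈ 5863.0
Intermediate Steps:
k(C, v) = 2*v (k(C, v) = 1*(2*v) = 2*v)
5991 - o(F, k(8, 11) + 95) = 5991 - √((-52)² + (2*11 + 95)²) = 5991 - √(2704 + (22 + 95)²) = 5991 - √(2704 + 117²) = 5991 - √(2704 + 13689) = 5991 - √16393 = 5991 - 13*√97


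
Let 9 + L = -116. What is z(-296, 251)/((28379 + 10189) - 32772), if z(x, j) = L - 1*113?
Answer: -17/414 ≈ -0.041063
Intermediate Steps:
L = -125 (L = -9 - 116 = -125)
z(x, j) = -238 (z(x, j) = -125 - 1*113 = -125 - 113 = -238)
z(-296, 251)/((28379 + 10189) - 32772) = -238/((28379 + 10189) - 32772) = -238/(38568 - 32772) = -238/5796 = -238*1/5796 = -17/414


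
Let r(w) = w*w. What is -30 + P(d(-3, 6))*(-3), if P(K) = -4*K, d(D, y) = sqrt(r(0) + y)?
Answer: -30 + 12*sqrt(6) ≈ -0.60612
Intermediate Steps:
r(w) = w**2
d(D, y) = sqrt(y) (d(D, y) = sqrt(0**2 + y) = sqrt(0 + y) = sqrt(y))
-30 + P(d(-3, 6))*(-3) = -30 - 4*sqrt(6)*(-3) = -30 + 12*sqrt(6)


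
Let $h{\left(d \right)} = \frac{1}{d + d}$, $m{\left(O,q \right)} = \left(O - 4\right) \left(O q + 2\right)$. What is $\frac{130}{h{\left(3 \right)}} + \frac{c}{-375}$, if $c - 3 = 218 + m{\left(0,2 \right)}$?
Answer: $\frac{97429}{125} \approx 779.43$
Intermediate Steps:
$m{\left(O,q \right)} = \left(-4 + O\right) \left(2 + O q\right)$
$h{\left(d \right)} = \frac{1}{2 d}$
$c = 213$ ($c = 3 + \left(218 + \left(-8 + 2 \cdot 0 + 2 \cdot 0^{2} - 0 \cdot 2\right)\right) = 3 + \left(218 + \left(-8 + 0 + 2 \cdot 0 + 0\right)\right) = 3 + \left(218 + \left(-8 + 0 + 0 + 0\right)\right) = 3 + \left(218 - 8\right) = 3 + 210 = 213$)
$\frac{130}{h{\left(3 \right)}} + \frac{c}{-375} = \frac{130}{\frac{1}{2} \cdot \frac{1}{3}} + \frac{213}{-375} = \frac{130}{\frac{1}{2} \cdot \frac{1}{3}} + 213 \left(- \frac{1}{375}\right) = 130 \frac{1}{\frac{1}{6}} - \frac{71}{125} = 130 \cdot 6 - \frac{71}{125} = 780 - \frac{71}{125} = \frac{97429}{125}$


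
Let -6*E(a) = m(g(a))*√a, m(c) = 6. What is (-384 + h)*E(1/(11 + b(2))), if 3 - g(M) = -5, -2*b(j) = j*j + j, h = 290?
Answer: 47*√2/2 ≈ 33.234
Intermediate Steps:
b(j) = -j/2 - j²/2 (b(j) = -(j*j + j)/2 = -(j² + j)/2 = -(j + j²)/2 = -j/2 - j²/2)
g(M) = 8 (g(M) = 3 - 1*(-5) = 3 + 5 = 8)
E(a) = -√a
(-384 + h)*E(1/(11 + b(2))) = (-384 + 290)*(-√(1/(11 - ½*2*(1 + 2)))) = -(-94)*√(1/(11 - ½*2*3)) = -(-94)*√(1/(11 - 3)) = -(-94)*√(1/8) = -(-94)*√(⅛) = -(-94)*√2/4 = -(-47)*√2/2 = 47*√2/2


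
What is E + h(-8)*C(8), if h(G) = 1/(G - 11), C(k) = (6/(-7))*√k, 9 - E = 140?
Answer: -131 + 12*√2/133 ≈ -130.87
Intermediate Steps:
E = -131 (E = 9 - 1*140 = 9 - 140 = -131)
C(k) = -6*√k/7 (C(k) = (6*(-⅐))*√k = -6*√k/7)
h(G) = 1/(-11 + G)
E + h(-8)*C(8) = -131 + (-12*√2/7)/(-11 - 8) = -131 + (-12*√2/7)/(-19) = -131 - (-12)*√2/133 = -131 + 12*√2/133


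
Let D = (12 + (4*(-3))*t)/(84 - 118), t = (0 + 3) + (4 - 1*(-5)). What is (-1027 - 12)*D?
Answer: -68574/17 ≈ -4033.8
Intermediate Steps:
t = 12 (t = 3 + (4 + 5) = 3 + 9 = 12)
D = 66/17 (D = (12 + (4*(-3))*12)/(84 - 118) = (12 - 12*12)/(-34) = (12 - 144)*(-1/34) = -132*(-1/34) = 66/17 ≈ 3.8824)
(-1027 - 12)*D = (-1027 - 12)*(66/17) = -1039*66/17 = -68574/17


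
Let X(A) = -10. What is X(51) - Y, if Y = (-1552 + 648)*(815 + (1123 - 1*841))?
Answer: 991678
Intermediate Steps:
Y = -991688 (Y = -904*(815 + (1123 - 841)) = -904*(815 + 282) = -904*1097 = -991688)
X(51) - Y = -10 - 1*(-991688) = -10 + 991688 = 991678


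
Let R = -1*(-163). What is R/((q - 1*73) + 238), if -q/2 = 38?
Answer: 163/89 ≈ 1.8315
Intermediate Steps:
q = -76 (q = -2*38 = -76)
R = 163
R/((q - 1*73) + 238) = 163/((-76 - 1*73) + 238) = 163/((-76 - 73) + 238) = 163/(-149 + 238) = 163/89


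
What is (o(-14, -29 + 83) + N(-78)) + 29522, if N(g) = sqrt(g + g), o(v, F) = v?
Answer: 29508 + 2*I*sqrt(39) ≈ 29508.0 + 12.49*I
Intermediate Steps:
N(g) = sqrt(2)*sqrt(g) (N(g) = sqrt(2*g) = sqrt(2)*sqrt(g))
(o(-14, -29 + 83) + N(-78)) + 29522 = (-14 + sqrt(2)*sqrt(-78)) + 29522 = (-14 + sqrt(2)*(I*sqrt(78))) + 29522 = (-14 + 2*I*sqrt(39)) + 29522 = 29508 + 2*I*sqrt(39)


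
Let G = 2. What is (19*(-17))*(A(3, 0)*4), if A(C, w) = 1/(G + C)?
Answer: -1292/5 ≈ -258.40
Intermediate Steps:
A(C, w) = 1/(2 + C)
(19*(-17))*(A(3, 0)*4) = (19*(-17))*(4/(2 + 3)) = -323*4/5 = -323*⅘ = -1292/5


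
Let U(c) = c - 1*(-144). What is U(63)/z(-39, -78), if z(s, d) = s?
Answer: -69/13 ≈ -5.3077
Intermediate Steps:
U(c) = 144 + c (U(c) = c + 144 = 144 + c)
U(63)/z(-39, -78) = (144 + 63)/(-39) = 207*(-1/39) = -69/13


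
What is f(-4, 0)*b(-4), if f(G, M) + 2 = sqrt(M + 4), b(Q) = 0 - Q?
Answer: 0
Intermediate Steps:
b(Q) = -Q
f(G, M) = -2 + sqrt(4 + M) (f(G, M) = -2 + sqrt(M + 4) = -2 + sqrt(4 + M))
f(-4, 0)*b(-4) = (-2 + sqrt(4 + 0))*(-1*(-4)) = (-2 + sqrt(4))*4 = (-2 + 2)*4 = 0*4 = 0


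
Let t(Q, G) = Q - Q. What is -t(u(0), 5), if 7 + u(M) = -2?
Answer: 0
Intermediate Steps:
u(M) = -9 (u(M) = -7 - 2 = -9)
t(Q, G) = 0
-t(u(0), 5) = -1*0 = 0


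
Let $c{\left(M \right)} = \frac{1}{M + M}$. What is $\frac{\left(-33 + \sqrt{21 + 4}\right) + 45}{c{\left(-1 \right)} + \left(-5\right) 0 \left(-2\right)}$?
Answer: $-34$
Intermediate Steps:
$c{\left(M \right)} = \frac{1}{2 M}$
$\frac{\left(-33 + \sqrt{21 + 4}\right) + 45}{c{\left(-1 \right)} + \left(-5\right) 0 \left(-2\right)} = \frac{\left(-33 + \sqrt{21 + 4}\right) + 45}{\frac{1}{2 \left(-1\right)} + \left(-5\right) 0 \left(-2\right)} = \frac{\left(-33 + \sqrt{25}\right) + 45}{\frac{1}{2} \left(-1\right) + 0 \left(-2\right)} = \frac{\left(-33 + 5\right) + 45}{- \frac{1}{2} + 0} = \frac{-28 + 45}{- \frac{1}{2}} = \left(-2\right) 17 = -34$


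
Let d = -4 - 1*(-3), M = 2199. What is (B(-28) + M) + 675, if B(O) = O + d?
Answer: 2845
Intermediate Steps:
d = -1 (d = -4 + 3 = -1)
B(O) = -1 + O (B(O) = O - 1 = -1 + O)
(B(-28) + M) + 675 = ((-1 - 28) + 2199) + 675 = (-29 + 2199) + 675 = 2170 + 675 = 2845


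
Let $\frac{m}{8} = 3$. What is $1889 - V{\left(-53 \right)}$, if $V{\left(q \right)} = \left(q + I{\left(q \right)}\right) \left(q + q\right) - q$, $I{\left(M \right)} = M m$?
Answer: $-138614$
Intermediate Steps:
$m = 24$ ($m = 8 \cdot 3 = 24$)
$I{\left(M \right)} = 24 M$ ($I{\left(M \right)} = M 24 = 24 M$)
$V{\left(q \right)} = - q + 50 q^{2}$ ($V{\left(q \right)} = \left(q + 24 q\right) \left(q + q\right) - q = 25 q 2 q - q = 50 q^{2} - q = - q + 50 q^{2}$)
$1889 - V{\left(-53 \right)} = 1889 - - 53 \left(-1 + 50 \left(-53\right)\right) = 1889 - - 53 \left(-1 - 2650\right) = 1889 - \left(-53\right) \left(-2651\right) = 1889 - 140503 = -138614$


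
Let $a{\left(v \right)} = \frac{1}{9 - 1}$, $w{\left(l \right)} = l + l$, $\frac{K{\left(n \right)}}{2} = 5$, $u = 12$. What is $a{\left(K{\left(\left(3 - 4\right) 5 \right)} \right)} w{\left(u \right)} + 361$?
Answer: $364$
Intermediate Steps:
$K{\left(n \right)} = 10$ ($K{\left(n \right)} = 2 \cdot 5 = 10$)
$w{\left(l \right)} = 2 l$
$a{\left(v \right)} = \frac{1}{8}$
$a{\left(K{\left(\left(3 - 4\right) 5 \right)} \right)} w{\left(u \right)} + 361 = \frac{2 \cdot 12}{8} + 361 = \frac{1}{8} \cdot 24 + 361 = 3 + 361 = 364$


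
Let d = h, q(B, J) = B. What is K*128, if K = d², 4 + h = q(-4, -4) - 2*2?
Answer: 18432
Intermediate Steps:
h = -12 (h = -4 + (-4 - 2*2) = -4 + (-4 - 4) = -4 - 8 = -12)
d = -12
K = 144 (K = (-12)² = 144)
K*128 = 144*128 = 18432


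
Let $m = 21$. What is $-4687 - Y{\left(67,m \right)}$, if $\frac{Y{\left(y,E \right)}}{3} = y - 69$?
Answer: $-4681$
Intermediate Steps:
$Y{\left(y,E \right)} = -207 + 3 y$ ($Y{\left(y,E \right)} = 3 \left(y - 69\right) = 3 \left(-69 + y\right) = -207 + 3 y$)
$-4687 - Y{\left(67,m \right)} = -4687 - \left(-207 + 3 \cdot 67\right) = -4687 - \left(-207 + 201\right) = -4687 - -6 = -4687 + 6 = -4681$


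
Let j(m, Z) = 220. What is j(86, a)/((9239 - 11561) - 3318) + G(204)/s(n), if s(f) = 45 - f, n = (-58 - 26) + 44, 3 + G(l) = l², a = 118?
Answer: 11733931/23970 ≈ 489.53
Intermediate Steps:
G(l) = -3 + l²
n = -40 (n = -84 + 44 = -40)
j(86, a)/((9239 - 11561) - 3318) + G(204)/s(n) = 220/((9239 - 11561) - 3318) + (-3 + 204²)/(45 - 1*(-40)) = 220/(-2322 - 3318) + (-3 + 41616)/(45 + 40) = 220/(-5640) + 41613/85 = 220*(-1/5640) + 41613*(1/85) = -11/282 + 41613/85 = 11733931/23970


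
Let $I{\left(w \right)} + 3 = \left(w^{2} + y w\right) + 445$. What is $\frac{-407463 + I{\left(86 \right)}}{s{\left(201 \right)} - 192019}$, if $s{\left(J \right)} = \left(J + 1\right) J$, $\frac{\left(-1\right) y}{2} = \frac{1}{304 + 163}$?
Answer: $\frac{26660721}{10101677} \approx 2.6392$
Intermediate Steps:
$y = - \frac{2}{467}$ ($y = - \frac{2}{304 + 163} = - \frac{2}{467} \approx -0.0042827$)
$s{\left(J \right)} = J \left(1 + J\right)$ ($s{\left(J \right)} = \left(1 + J\right) J = J \left(1 + J\right)$)
$I{\left(w \right)} = 442 + w^{2} - \frac{2 w}{467}$ ($I{\left(w \right)} = -3 + \left(\left(w^{2} - \frac{2 w}{467}\right) + 445\right) = -3 + \left(445 + w^{2} - \frac{2 w}{467}\right) = 442 + w^{2} - \frac{2 w}{467}$)
$\frac{-407463 + I{\left(86 \right)}}{s{\left(201 \right)} - 192019} = \frac{-407463 + \left(442 + 86^{2} - \frac{172}{467}\right)}{201 \left(1 + 201\right) - 192019} = \frac{-407463 + \left(442 + 7396 - \frac{172}{467}\right)}{201 \cdot 202 - 192019} = \frac{-407463 + \frac{3660174}{467}}{40602 - 192019} = - \frac{186625047}{467 \left(-151417\right)} = \left(- \frac{186625047}{467}\right) \left(- \frac{1}{151417}\right) = \frac{26660721}{10101677}$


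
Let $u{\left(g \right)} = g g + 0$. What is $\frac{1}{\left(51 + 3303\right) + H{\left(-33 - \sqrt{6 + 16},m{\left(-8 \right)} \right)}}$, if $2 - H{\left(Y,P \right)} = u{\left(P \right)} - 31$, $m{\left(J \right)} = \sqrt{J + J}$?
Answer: $\frac{1}{3403} \approx 0.00029386$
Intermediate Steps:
$m{\left(J \right)} = \sqrt{2} \sqrt{J}$ ($m{\left(J \right)} = \sqrt{2 J} = \sqrt{2} \sqrt{J}$)
$u{\left(g \right)} = g^{2}$ ($u{\left(g \right)} = g^{2} + 0 = g^{2}$)
$H{\left(Y,P \right)} = 33 - P^{2}$ ($H{\left(Y,P \right)} = 2 - \left(P^{2} - 31\right) = 2 - \left(-31 + P^{2}\right) = 33 - P^{2}$)
$\frac{1}{\left(51 + 3303\right) + H{\left(-33 - \sqrt{6 + 16},m{\left(-8 \right)} \right)}} = \frac{1}{\left(51 + 3303\right) + \left(33 - \left(\sqrt{2} \sqrt{-8}\right)^{2}\right)} = \frac{1}{3354 + \left(33 - \left(\sqrt{2} \cdot 2 i \sqrt{2}\right)^{2}\right)} = \frac{1}{3354 + \left(33 - \left(4 i\right)^{2}\right)} = \frac{1}{3354 + \left(33 - -16\right)} = \frac{1}{3354 + \left(33 + 16\right)} = \frac{1}{3354 + 49} = \frac{1}{3403}$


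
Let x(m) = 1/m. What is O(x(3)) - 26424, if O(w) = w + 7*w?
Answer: -79264/3 ≈ -26421.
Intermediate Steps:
O(w) = 8*w
O(x(3)) - 26424 = 8/3 - 26424 = -79264/3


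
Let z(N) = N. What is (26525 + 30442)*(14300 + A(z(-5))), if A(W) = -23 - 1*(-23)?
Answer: 814628100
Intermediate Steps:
A(W) = 0 (A(W) = -23 + 23 = 0)
(26525 + 30442)*(14300 + A(z(-5))) = (26525 + 30442)*(14300 + 0) = 56967*14300 = 814628100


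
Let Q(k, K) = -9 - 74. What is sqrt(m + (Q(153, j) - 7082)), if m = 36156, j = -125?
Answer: sqrt(28991) ≈ 170.27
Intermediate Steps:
Q(k, K) = -83
sqrt(m + (Q(153, j) - 7082)) = sqrt(36156 + (-83 - 7082)) = sqrt(36156 - 7165) = sqrt(28991)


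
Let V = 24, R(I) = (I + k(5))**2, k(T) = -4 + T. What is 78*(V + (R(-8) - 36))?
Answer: 2886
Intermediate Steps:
R(I) = (1 + I)**2 (R(I) = (I + (-4 + 5))**2 = (I + 1)**2 = (1 + I)**2)
78*(V + (R(-8) - 36)) = 78*(24 + ((1 - 8)**2 - 36)) = 78*(24 + ((-7)**2 - 36)) = 78*(24 + (49 - 36)) = 78*(24 + 13) = 78*37 = 2886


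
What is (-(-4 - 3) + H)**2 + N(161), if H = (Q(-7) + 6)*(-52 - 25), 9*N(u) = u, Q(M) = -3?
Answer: 451745/9 ≈ 50194.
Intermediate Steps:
N(u) = u/9
H = -231 (H = (-3 + 6)*(-52 - 25) = 3*(-77) = -231)
(-(-4 - 3) + H)**2 + N(161) = (-(-4 - 3) - 231)**2 + (1/9)*161 = (-1*(-7) - 231)**2 + 161/9 = (7 - 231)**2 + 161/9 = (-224)**2 + 161/9 = 50176 + 161/9 = 451745/9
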